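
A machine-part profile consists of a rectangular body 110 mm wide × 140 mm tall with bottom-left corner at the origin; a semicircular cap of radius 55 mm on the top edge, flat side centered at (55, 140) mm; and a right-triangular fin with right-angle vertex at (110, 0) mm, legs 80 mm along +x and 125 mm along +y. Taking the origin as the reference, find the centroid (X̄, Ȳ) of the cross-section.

Part | A | x̄ᵢ | ȳᵢ | A·x̄ᵢ | A·ȳᵢ
rectangular body | 15400.00 | 55.00 | 70.00 | 847000.00 | 1078000.00
semicircular top | 4751.66 | 55.00 | 163.34 | 261341.24 | 776148.91
triangular fin | 5000.00 | 136.67 | 41.67 | 683333.33 | 208333.33
Σ | 25151.66 |  |  | 1791674.57 | 2062482.24
X̄ = 1791674.57 / 25151.66 = 71.23 mm
Ȳ = 2062482.24 / 25151.66 = 82.00 mm

X̄ = 71.23 mm, Ȳ = 82.00 mm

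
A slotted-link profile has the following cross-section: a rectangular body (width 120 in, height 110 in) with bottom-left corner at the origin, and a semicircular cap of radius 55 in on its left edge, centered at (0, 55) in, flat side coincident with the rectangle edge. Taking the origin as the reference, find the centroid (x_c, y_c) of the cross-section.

rectangular body: A = 120 × 110 = 13200.00, centroid at (60.00, 55.00).
semicircular end: A = ½π·55² = 4751.66, centroid at (-23.34, 55.00).
ΣA = 17951.66 in²
ΣAx_c = (13200.00)(60.00) + (4751.66)(-23.34) = 681083.33 in³
ΣAy_c = (13200.00)(55.00) + (4751.66)(55.00) = 987341.24 in³
x_c = 681083.33 / 17951.66 = 37.94 in
y_c = 987341.24 / 17951.66 = 55.00 in

x_c = 37.94 in, y_c = 55.00 in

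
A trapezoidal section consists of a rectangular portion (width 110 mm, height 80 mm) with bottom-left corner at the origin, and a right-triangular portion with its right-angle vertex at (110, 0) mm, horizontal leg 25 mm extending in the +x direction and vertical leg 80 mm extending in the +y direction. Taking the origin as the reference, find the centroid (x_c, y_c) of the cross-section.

Part | A | x̄ᵢ | ȳᵢ | A·x̄ᵢ | A·ȳᵢ
rectangular portion | 8800.00 | 55.00 | 40.00 | 484000.00 | 352000.00
triangular portion | 1000.00 | 118.33 | 26.67 | 118333.33 | 26666.67
Σ | 9800.00 |  |  | 602333.33 | 378666.67
x_c = 602333.33 / 9800.00 = 61.46 mm
y_c = 378666.67 / 9800.00 = 38.64 mm

x_c = 61.46 mm, y_c = 38.64 mm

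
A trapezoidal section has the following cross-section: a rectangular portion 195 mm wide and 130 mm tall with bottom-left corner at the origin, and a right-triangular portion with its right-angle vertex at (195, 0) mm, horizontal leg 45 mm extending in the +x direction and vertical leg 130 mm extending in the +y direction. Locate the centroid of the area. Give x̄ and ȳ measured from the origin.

Part | A | x̄ᵢ | ȳᵢ | A·x̄ᵢ | A·ȳᵢ
rectangular portion | 25350.00 | 97.50 | 65.00 | 2471625.00 | 1647750.00
triangular portion | 2925.00 | 210.00 | 43.33 | 614250.00 | 126750.00
Σ | 28275.00 |  |  | 3085875.00 | 1774500.00
x̄ = 3085875.00 / 28275.00 = 109.14 mm
ȳ = 1774500.00 / 28275.00 = 62.76 mm

x̄ = 109.14 mm, ȳ = 62.76 mm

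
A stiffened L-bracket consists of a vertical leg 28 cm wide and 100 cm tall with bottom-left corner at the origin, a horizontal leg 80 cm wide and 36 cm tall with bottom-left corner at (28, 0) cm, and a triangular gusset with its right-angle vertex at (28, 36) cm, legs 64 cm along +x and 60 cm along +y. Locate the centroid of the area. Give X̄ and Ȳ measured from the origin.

vertical leg: A = 28 × 100 = 2800.00, centroid at (14.00, 50.00).
horizontal leg: A = 80 × 36 = 2880.00, centroid at (68.00, 18.00).
gusset: A = ½·64·60 = 1920.00, centroid at (49.33, 56.00).
ΣA = 7600.00 cm²
ΣAX̄ = (2800.00)(14.00) + (2880.00)(68.00) + (1920.00)(49.33) = 329760.00 cm³
ΣAȲ = (2800.00)(50.00) + (2880.00)(18.00) + (1920.00)(56.00) = 299360.00 cm³
X̄ = 329760.00 / 7600.00 = 43.39 cm
Ȳ = 299360.00 / 7600.00 = 39.39 cm

X̄ = 43.39 cm, Ȳ = 39.39 cm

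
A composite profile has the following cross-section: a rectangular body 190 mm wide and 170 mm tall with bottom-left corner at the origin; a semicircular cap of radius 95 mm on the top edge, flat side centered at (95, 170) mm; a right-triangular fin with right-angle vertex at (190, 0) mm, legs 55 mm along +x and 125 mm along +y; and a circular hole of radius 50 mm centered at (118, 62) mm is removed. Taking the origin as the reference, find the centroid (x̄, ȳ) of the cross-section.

rectangular body: A = 190 × 170 = 32300.00, centroid at (95.00, 85.00).
semicircular top: A = ½π·95² = 14176.44, centroid at (95.00, 210.32).
triangular fin: A = ½·55·125 = 3437.50, centroid at (208.33, 41.67).
hole: A = −π·50² = -7853.98, centroid at (118.00, 62.00).
ΣA = 42059.96 mm², ΣAx̄ = 4204637.50 mm³, ΣAȳ = 5383359.90 mm³.
x̄ = 4204637.50/42059.96 = 99.97 mm; ȳ = 5383359.90/42059.96 = 127.99 mm.

x̄ = 99.97 mm, ȳ = 127.99 mm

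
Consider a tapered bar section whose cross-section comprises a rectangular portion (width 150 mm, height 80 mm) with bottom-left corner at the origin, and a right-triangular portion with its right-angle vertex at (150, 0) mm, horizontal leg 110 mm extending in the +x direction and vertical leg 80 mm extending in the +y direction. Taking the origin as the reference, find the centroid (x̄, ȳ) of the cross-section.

x̄ = 104.96 mm, ȳ = 36.42 mm

Part | A | x̄ᵢ | ȳᵢ | A·x̄ᵢ | A·ȳᵢ
rectangular portion | 12000.00 | 75.00 | 40.00 | 900000.00 | 480000.00
triangular portion | 4400.00 | 186.67 | 26.67 | 821333.33 | 117333.33
Σ | 16400.00 |  |  | 1721333.33 | 597333.33
x̄ = 1721333.33 / 16400.00 = 104.96 mm
ȳ = 597333.33 / 16400.00 = 36.42 mm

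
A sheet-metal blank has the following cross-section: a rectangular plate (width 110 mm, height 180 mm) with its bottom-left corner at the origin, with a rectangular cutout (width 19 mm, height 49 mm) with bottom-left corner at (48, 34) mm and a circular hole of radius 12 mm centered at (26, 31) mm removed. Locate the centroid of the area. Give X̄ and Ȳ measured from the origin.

plate: A = 110 × 180 = 19800.00, centroid at (55.00, 90.00).
hole 1: A = −(19 × 49) = -931.00, centroid at (57.50, 58.50).
hole 2: A = −π·12² = -452.39, centroid at (26.00, 31.00).
ΣA = 18416.61 mm², ΣAX̄ = 1023705.38 mm³, ΣAȲ = 1713512.43 mm³.
X̄ = 1023705.38/18416.61 = 55.59 mm; Ȳ = 1713512.43/18416.61 = 93.04 mm.

X̄ = 55.59 mm, Ȳ = 93.04 mm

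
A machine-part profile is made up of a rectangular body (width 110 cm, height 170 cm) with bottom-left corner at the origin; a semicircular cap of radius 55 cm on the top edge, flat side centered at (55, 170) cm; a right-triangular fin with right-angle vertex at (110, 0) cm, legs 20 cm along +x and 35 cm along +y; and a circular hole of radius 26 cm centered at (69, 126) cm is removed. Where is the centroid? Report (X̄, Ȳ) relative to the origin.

rectangular body: A = 110 × 170 = 18700.00, centroid at (55.00, 85.00).
semicircular top: A = ½π·55² = 4751.66, centroid at (55.00, 193.34).
triangular fin: A = ½·20·35 = 350.00, centroid at (116.67, 11.67).
hole: A = −π·26² = -2123.72, centroid at (69.00, 126.00).
ΣA = 21677.94 cm², ΣAX̄ = 1184138.12 cm³, ΣAȲ = 2244693.72 cm³.
X̄ = 1184138.12/21677.94 = 54.62 cm; Ȳ = 2244693.72/21677.94 = 103.55 cm.

X̄ = 54.62 cm, Ȳ = 103.55 cm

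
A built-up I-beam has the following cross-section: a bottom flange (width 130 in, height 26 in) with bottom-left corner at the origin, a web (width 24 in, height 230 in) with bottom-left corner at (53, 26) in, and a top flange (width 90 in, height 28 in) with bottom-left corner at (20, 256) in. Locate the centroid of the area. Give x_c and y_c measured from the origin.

x_c = 65.00 in, y_c = 131.58 in

bottom flange: A = 130 × 26 = 3380.00, centroid at (65.00, 13.00).
web: A = 24 × 230 = 5520.00, centroid at (65.00, 141.00).
top flange: A = 90 × 28 = 2520.00, centroid at (65.00, 270.00).
ΣA = 11420.00 in²
ΣAx_c = (3380.00)(65.00) + (5520.00)(65.00) + (2520.00)(65.00) = 742300.00 in³
ΣAy_c = (3380.00)(13.00) + (5520.00)(141.00) + (2520.00)(270.00) = 1502660.00 in³
x_c = 742300.00 / 11420.00 = 65.00 in
y_c = 1502660.00 / 11420.00 = 131.58 in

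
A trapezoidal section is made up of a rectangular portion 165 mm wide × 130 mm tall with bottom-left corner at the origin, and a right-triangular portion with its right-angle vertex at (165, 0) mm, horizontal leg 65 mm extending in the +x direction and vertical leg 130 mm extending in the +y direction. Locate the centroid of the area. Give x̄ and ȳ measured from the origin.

Part | A | x̄ᵢ | ȳᵢ | A·x̄ᵢ | A·ȳᵢ
rectangular portion | 21450.00 | 82.50 | 65.00 | 1769625.00 | 1394250.00
triangular portion | 4225.00 | 186.67 | 43.33 | 788666.67 | 183083.33
Σ | 25675.00 |  |  | 2558291.67 | 1577333.33
x̄ = 2558291.67 / 25675.00 = 99.64 mm
ȳ = 1577333.33 / 25675.00 = 61.43 mm

x̄ = 99.64 mm, ȳ = 61.43 mm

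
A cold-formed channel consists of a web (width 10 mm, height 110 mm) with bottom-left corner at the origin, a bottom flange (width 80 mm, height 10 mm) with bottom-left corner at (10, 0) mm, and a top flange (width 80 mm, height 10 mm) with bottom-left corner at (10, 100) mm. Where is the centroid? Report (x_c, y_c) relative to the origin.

x_c = 31.67 mm, y_c = 55.00 mm

web: A = 10 × 110 = 1100.00, centroid at (5.00, 55.00).
bottom flange: A = 80 × 10 = 800.00, centroid at (50.00, 5.00).
top flange: A = 80 × 10 = 800.00, centroid at (50.00, 105.00).
ΣA = 2700.00 mm²
ΣAx_c = (1100.00)(5.00) + (800.00)(50.00) + (800.00)(50.00) = 85500.00 mm³
ΣAy_c = (1100.00)(55.00) + (800.00)(5.00) + (800.00)(105.00) = 148500.00 mm³
x_c = 85500.00 / 2700.00 = 31.67 mm
y_c = 148500.00 / 2700.00 = 55.00 mm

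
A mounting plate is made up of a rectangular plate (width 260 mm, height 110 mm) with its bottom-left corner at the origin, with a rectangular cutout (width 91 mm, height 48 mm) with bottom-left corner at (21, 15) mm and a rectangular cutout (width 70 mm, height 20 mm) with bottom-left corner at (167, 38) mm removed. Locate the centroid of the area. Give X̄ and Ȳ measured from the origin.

plate: A = 260 × 110 = 28600.00, centroid at (130.00, 55.00).
hole 1: A = −(91 × 48) = -4368.00, centroid at (66.50, 39.00).
hole 2: A = −(70 × 20) = -1400.00, centroid at (202.00, 48.00).
ΣA = 22832.00 mm²
ΣAX̄ = (28600.00)(130.00) + (-4368.00)(66.50) + (-1400.00)(202.00) = 3144728.00 mm³
ΣAȲ = (28600.00)(55.00) + (-4368.00)(39.00) + (-1400.00)(48.00) = 1335448.00 mm³
X̄ = 3144728.00 / 22832.00 = 137.73 mm
Ȳ = 1335448.00 / 22832.00 = 58.49 mm

X̄ = 137.73 mm, Ȳ = 58.49 mm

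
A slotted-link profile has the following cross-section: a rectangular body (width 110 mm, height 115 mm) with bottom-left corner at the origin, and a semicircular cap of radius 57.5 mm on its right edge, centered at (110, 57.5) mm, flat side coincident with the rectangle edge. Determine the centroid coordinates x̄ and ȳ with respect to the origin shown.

x̄ = 78.11 mm, ȳ = 57.50 mm

rectangular body: A = 110 × 115 = 12650.00, centroid at (55.00, 57.50).
semicircular end: A = ½π·57.5² = 5193.45, centroid at (134.40, 57.50).
ΣA = 17843.45 mm²
ΣAx̄ = (12650.00)(55.00) + (5193.45)(134.40) = 1393768.57 mm³
ΣAȳ = (12650.00)(57.50) + (5193.45)(57.50) = 1025998.11 mm³
x̄ = 1393768.57 / 17843.45 = 78.11 mm
ȳ = 1025998.11 / 17843.45 = 57.50 mm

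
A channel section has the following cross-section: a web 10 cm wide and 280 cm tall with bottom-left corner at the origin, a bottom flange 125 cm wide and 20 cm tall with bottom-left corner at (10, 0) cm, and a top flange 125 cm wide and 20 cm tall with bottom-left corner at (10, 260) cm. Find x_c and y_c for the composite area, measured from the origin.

Part | A | x̄ᵢ | ȳᵢ | A·x̄ᵢ | A·ȳᵢ
web | 2800.00 | 5.00 | 140.00 | 14000.00 | 392000.00
bottom flange | 2500.00 | 72.50 | 10.00 | 181250.00 | 25000.00
top flange | 2500.00 | 72.50 | 270.00 | 181250.00 | 675000.00
Σ | 7800.00 |  |  | 376500.00 | 1092000.00
x_c = 376500.00 / 7800.00 = 48.27 cm
y_c = 1092000.00 / 7800.00 = 140.00 cm

x_c = 48.27 cm, y_c = 140.00 cm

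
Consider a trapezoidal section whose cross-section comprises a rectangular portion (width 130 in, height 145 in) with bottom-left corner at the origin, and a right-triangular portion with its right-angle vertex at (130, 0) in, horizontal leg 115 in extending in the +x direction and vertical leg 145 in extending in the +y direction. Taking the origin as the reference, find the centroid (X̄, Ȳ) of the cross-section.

X̄ = 96.69 in, Ȳ = 65.09 in

rectangular portion: A = 130 × 145 = 18850.00, centroid at (65.00, 72.50).
triangular portion: A = ½·115·145 = 8337.50, centroid at (168.33, 48.33).
ΣA = 27187.50 in², ΣAX̄ = 2628729.17 in³, ΣAȲ = 1769604.17 in³.
X̄ = 2628729.17/27187.50 = 96.69 in; Ȳ = 1769604.17/27187.50 = 65.09 in.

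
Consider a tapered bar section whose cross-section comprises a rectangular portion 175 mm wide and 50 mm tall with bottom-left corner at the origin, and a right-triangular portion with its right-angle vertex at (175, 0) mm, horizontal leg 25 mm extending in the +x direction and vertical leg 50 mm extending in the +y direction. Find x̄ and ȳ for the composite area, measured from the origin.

x̄ = 93.89 mm, ȳ = 24.44 mm

Part | A | x̄ᵢ | ȳᵢ | A·x̄ᵢ | A·ȳᵢ
rectangular portion | 8750.00 | 87.50 | 25.00 | 765625.00 | 218750.00
triangular portion | 625.00 | 183.33 | 16.67 | 114583.33 | 10416.67
Σ | 9375.00 |  |  | 880208.33 | 229166.67
x̄ = 880208.33 / 9375.00 = 93.89 mm
ȳ = 229166.67 / 9375.00 = 24.44 mm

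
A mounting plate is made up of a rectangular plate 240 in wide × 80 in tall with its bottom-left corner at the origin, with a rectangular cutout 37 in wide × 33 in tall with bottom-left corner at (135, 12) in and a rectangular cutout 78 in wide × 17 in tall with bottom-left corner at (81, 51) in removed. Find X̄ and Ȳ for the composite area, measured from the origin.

plate: A = 240 × 80 = 19200.00, centroid at (120.00, 40.00).
hole 1: A = −(37 × 33) = -1221.00, centroid at (153.50, 28.50).
hole 2: A = −(78 × 17) = -1326.00, centroid at (120.00, 59.50).
ΣA = 16653.00 in², ΣAX̄ = 1957456.50 in³, ΣAȲ = 654304.50 in³.
X̄ = 1957456.50/16653.00 = 117.54 in; Ȳ = 654304.50/16653.00 = 39.29 in.

X̄ = 117.54 in, Ȳ = 39.29 in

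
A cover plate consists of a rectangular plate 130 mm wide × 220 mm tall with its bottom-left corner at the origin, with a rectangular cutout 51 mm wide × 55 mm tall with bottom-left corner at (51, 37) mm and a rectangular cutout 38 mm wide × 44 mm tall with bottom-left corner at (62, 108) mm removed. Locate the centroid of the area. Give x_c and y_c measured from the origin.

x_c = 62.55 mm, y_c = 113.90 mm

Part | A | x̄ᵢ | ȳᵢ | A·x̄ᵢ | A·ȳᵢ
plate | 28600.00 | 65.00 | 110.00 | 1859000.00 | 3146000.00
hole 1 | -2805.00 | 76.50 | 64.50 | -214582.50 | -180922.50
hole 2 | -1672.00 | 81.00 | 130.00 | -135432.00 | -217360.00
Σ | 24123.00 |  |  | 1508985.50 | 2747717.50
x_c = 1508985.50 / 24123.00 = 62.55 mm
y_c = 2747717.50 / 24123.00 = 113.90 mm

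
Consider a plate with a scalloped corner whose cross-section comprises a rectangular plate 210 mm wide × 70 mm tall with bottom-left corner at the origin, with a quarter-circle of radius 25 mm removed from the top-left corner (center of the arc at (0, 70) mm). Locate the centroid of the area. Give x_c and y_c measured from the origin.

x_c = 108.26 mm, y_c = 34.16 mm

plate: A = 210 × 70 = 14700.00, centroid at (105.00, 35.00).
removed quarter-circle: A = −¼π·25² = -490.87, centroid at (10.61, 59.39).
ΣA = 14209.13 mm², ΣAx_c = 1538291.67 mm³, ΣAy_c = 485347.16 mm³.
x_c = 1538291.67/14209.13 = 108.26 mm; y_c = 485347.16/14209.13 = 34.16 mm.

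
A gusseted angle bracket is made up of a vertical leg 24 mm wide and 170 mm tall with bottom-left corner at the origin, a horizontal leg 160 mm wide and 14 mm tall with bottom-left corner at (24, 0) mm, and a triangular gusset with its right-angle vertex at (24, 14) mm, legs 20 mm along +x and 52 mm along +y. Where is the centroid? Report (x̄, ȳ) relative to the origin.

x̄ = 43.55 mm, ȳ = 55.38 mm

Part | A | x̄ᵢ | ȳᵢ | A·x̄ᵢ | A·ȳᵢ
vertical leg | 4080.00 | 12.00 | 85.00 | 48960.00 | 346800.00
horizontal leg | 2240.00 | 104.00 | 7.00 | 232960.00 | 15680.00
gusset | 520.00 | 30.67 | 31.33 | 15946.67 | 16293.33
Σ | 6840.00 |  |  | 297866.67 | 378773.33
x̄ = 297866.67 / 6840.00 = 43.55 mm
ȳ = 378773.33 / 6840.00 = 55.38 mm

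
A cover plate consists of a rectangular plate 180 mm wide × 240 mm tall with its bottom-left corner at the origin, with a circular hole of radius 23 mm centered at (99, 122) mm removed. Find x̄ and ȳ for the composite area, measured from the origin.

plate: A = 180 × 240 = 43200.00, centroid at (90.00, 120.00).
hole: A = −π·23² = -1661.90, centroid at (99.00, 122.00).
ΣA = 41538.10 mm², ΣAx̄ = 3723471.65 mm³, ΣAȳ = 4981247.89 mm³.
x̄ = 3723471.65/41538.10 = 89.64 mm; ȳ = 4981247.89/41538.10 = 119.92 mm.

x̄ = 89.64 mm, ȳ = 119.92 mm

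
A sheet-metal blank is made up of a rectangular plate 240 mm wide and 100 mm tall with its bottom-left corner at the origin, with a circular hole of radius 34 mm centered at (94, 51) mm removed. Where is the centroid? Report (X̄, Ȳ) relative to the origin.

plate: A = 240 × 100 = 24000.00, centroid at (120.00, 50.00).
hole: A = −π·34² = -3631.68, centroid at (94.00, 51.00).
ΣA = 20368.32 mm²
ΣAX̄ = (24000.00)(120.00) + (-3631.68)(94.00) = 2538621.98 mm³
ΣAȲ = (24000.00)(50.00) + (-3631.68)(51.00) = 1014784.26 mm³
X̄ = 2538621.98 / 20368.32 = 124.64 mm
Ȳ = 1014784.26 / 20368.32 = 49.82 mm

X̄ = 124.64 mm, Ȳ = 49.82 mm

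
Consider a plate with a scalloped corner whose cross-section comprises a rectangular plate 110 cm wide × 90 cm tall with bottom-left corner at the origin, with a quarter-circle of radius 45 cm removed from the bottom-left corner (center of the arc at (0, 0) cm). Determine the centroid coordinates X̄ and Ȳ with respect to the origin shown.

plate: A = 110 × 90 = 9900.00, centroid at (55.00, 45.00).
removed quarter-circle: A = −¼π·45² = -1590.43, centroid at (19.10, 19.10).
ΣA = 8309.57 cm²
ΣAX̄ = (9900.00)(55.00) + (-1590.43)(19.10) = 514125.00 cm³
ΣAȲ = (9900.00)(45.00) + (-1590.43)(19.10) = 415125.00 cm³
X̄ = 514125.00 / 8309.57 = 61.87 cm
Ȳ = 415125.00 / 8309.57 = 49.96 cm

X̄ = 61.87 cm, Ȳ = 49.96 cm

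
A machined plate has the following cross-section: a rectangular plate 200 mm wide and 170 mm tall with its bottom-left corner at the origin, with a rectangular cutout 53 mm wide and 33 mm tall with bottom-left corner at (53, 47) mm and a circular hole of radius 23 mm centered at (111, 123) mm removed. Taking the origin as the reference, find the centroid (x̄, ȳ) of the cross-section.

plate: A = 200 × 170 = 34000.00, centroid at (100.00, 85.00).
hole 1: A = −(53 × 33) = -1749.00, centroid at (79.50, 63.50).
hole 2: A = −π·23² = -1661.90, centroid at (111.00, 123.00).
ΣA = 30589.10 mm²
ΣAx̄ = (34000.00)(100.00) + (-1749.00)(79.50) + (-1661.90)(111.00) = 3076483.32 mm³
ΣAȳ = (34000.00)(85.00) + (-1749.00)(63.50) + (-1661.90)(123.00) = 2574524.49 mm³
x̄ = 3076483.32 / 30589.10 = 100.57 mm
ȳ = 2574524.49 / 30589.10 = 84.16 mm

x̄ = 100.57 mm, ȳ = 84.16 mm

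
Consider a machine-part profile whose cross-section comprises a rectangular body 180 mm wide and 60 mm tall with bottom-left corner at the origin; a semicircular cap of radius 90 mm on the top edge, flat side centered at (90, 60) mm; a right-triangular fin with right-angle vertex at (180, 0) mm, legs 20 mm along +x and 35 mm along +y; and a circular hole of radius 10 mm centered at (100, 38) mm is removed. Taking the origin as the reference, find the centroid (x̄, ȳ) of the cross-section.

rectangular body: A = 180 × 60 = 10800.00, centroid at (90.00, 30.00).
semicircular top: A = ½π·90² = 12723.45, centroid at (90.00, 98.20).
triangular fin: A = ½·20·35 = 350.00, centroid at (186.67, 11.67).
hole: A = −π·10² = -314.16, centroid at (100.00, 38.00).
ΣA = 23559.29 mm², ΣAx̄ = 2151027.93 mm³, ΣAȳ = 1565552.30 mm³.
x̄ = 2151027.93/23559.29 = 91.30 mm; ȳ = 1565552.30/23559.29 = 66.45 mm.

x̄ = 91.30 mm, ȳ = 66.45 mm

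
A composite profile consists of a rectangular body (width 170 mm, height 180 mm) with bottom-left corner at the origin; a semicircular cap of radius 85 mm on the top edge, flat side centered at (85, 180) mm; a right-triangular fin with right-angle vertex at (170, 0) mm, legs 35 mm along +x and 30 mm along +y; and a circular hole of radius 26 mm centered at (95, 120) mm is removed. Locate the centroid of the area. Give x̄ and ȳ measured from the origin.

rectangular body: A = 170 × 180 = 30600.00, centroid at (85.00, 90.00).
semicircular top: A = ½π·85² = 11349.00, centroid at (85.00, 216.08).
triangular fin: A = ½·35·30 = 525.00, centroid at (181.67, 10.00).
hole: A = −π·26² = -2123.72, centroid at (95.00, 120.00).
ΣA = 40350.29 mm²
ΣAx̄ = (30600.00)(85.00) + (11349.00)(85.00) + (525.00)(181.67) + (-2123.72)(95.00) = 3459287.21 mm³
ΣAȳ = (30600.00)(90.00) + (11349.00)(216.08) + (525.00)(10.00) + (-2123.72)(120.00) = 4956641.29 mm³
x̄ = 3459287.21 / 40350.29 = 85.73 mm
ȳ = 4956641.29 / 40350.29 = 122.84 mm

x̄ = 85.73 mm, ȳ = 122.84 mm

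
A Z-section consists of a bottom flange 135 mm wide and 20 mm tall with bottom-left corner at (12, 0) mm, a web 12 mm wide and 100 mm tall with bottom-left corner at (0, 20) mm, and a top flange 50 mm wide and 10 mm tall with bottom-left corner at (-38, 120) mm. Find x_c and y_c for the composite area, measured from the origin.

x_c = 48.94 mm, y_c = 39.43 mm

Part | A | x̄ᵢ | ȳᵢ | A·x̄ᵢ | A·ȳᵢ
bottom flange | 2700.00 | 79.50 | 10.00 | 214650.00 | 27000.00
web | 1200.00 | 6.00 | 70.00 | 7200.00 | 84000.00
top flange | 500.00 | -13.00 | 125.00 | -6500.00 | 62500.00
Σ | 4400.00 |  |  | 215350.00 | 173500.00
x_c = 215350.00 / 4400.00 = 48.94 mm
y_c = 173500.00 / 4400.00 = 39.43 mm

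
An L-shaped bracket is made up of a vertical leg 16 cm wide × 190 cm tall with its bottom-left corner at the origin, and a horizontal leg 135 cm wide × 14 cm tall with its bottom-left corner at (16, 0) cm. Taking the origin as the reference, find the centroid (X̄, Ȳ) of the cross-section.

X̄ = 36.94 cm, Ȳ = 61.26 cm

Part | A | x̄ᵢ | ȳᵢ | A·x̄ᵢ | A·ȳᵢ
vertical leg | 3040.00 | 8.00 | 95.00 | 24320.00 | 288800.00
horizontal leg | 1890.00 | 83.50 | 7.00 | 157815.00 | 13230.00
Σ | 4930.00 |  |  | 182135.00 | 302030.00
X̄ = 182135.00 / 4930.00 = 36.94 cm
Ȳ = 302030.00 / 4930.00 = 61.26 cm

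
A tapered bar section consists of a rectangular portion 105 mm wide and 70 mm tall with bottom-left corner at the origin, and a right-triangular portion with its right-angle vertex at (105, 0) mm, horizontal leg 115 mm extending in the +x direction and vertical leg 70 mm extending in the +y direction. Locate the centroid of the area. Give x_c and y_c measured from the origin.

x_c = 84.64 mm, y_c = 30.87 mm

rectangular portion: A = 105 × 70 = 7350.00, centroid at (52.50, 35.00).
triangular portion: A = ½·115·70 = 4025.00, centroid at (143.33, 23.33).
ΣA = 11375.00 mm², ΣAx_c = 962791.67 mm³, ΣAy_c = 351166.67 mm³.
x_c = 962791.67/11375.00 = 84.64 mm; y_c = 351166.67/11375.00 = 30.87 mm.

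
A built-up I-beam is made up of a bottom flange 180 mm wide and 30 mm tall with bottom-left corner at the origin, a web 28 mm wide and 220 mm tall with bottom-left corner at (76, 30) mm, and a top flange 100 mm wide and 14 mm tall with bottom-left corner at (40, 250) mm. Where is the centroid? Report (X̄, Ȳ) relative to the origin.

bottom flange: A = 180 × 30 = 5400.00, centroid at (90.00, 15.00).
web: A = 28 × 220 = 6160.00, centroid at (90.00, 140.00).
top flange: A = 100 × 14 = 1400.00, centroid at (90.00, 257.00).
ΣA = 12960.00 mm²
ΣAX̄ = (5400.00)(90.00) + (6160.00)(90.00) + (1400.00)(90.00) = 1166400.00 mm³
ΣAȲ = (5400.00)(15.00) + (6160.00)(140.00) + (1400.00)(257.00) = 1303200.00 mm³
X̄ = 1166400.00 / 12960.00 = 90.00 mm
Ȳ = 1303200.00 / 12960.00 = 100.56 mm

X̄ = 90.00 mm, Ȳ = 100.56 mm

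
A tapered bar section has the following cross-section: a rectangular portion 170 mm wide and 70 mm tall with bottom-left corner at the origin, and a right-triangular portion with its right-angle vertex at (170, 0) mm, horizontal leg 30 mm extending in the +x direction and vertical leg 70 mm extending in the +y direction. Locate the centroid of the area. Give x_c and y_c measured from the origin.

rectangular portion: A = 170 × 70 = 11900.00, centroid at (85.00, 35.00).
triangular portion: A = ½·30·70 = 1050.00, centroid at (180.00, 23.33).
ΣA = 12950.00 mm², ΣAx_c = 1200500.00 mm³, ΣAy_c = 441000.00 mm³.
x_c = 1200500.00/12950.00 = 92.70 mm; y_c = 441000.00/12950.00 = 34.05 mm.

x_c = 92.70 mm, y_c = 34.05 mm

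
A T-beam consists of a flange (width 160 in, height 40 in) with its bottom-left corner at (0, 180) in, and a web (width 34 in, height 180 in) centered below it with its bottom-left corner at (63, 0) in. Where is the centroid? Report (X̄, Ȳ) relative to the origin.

web: A = 34 × 180 = 6120.00, centroid at (80.00, 90.00).
flange: A = 160 × 40 = 6400.00, centroid at (80.00, 200.00).
ΣA = 12520.00 in²
ΣAX̄ = (6120.00)(80.00) + (6400.00)(80.00) = 1001600.00 in³
ΣAȲ = (6120.00)(90.00) + (6400.00)(200.00) = 1830800.00 in³
X̄ = 1001600.00 / 12520.00 = 80.00 in
Ȳ = 1830800.00 / 12520.00 = 146.23 in

X̄ = 80.00 in, Ȳ = 146.23 in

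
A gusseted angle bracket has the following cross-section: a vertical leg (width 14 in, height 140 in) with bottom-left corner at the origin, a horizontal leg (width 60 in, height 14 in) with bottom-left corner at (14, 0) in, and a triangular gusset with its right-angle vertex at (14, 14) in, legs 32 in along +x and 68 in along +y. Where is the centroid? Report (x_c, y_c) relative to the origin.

x_c = 19.94 in, y_c = 47.06 in

vertical leg: A = 14 × 140 = 1960.00, centroid at (7.00, 70.00).
horizontal leg: A = 60 × 14 = 840.00, centroid at (44.00, 7.00).
gusset: A = ½·32·68 = 1088.00, centroid at (24.67, 36.67).
ΣA = 3888.00 in²
ΣAx_c = (1960.00)(7.00) + (840.00)(44.00) + (1088.00)(24.67) = 77517.33 in³
ΣAy_c = (1960.00)(70.00) + (840.00)(7.00) + (1088.00)(36.67) = 182973.33 in³
x_c = 77517.33 / 3888.00 = 19.94 in
y_c = 182973.33 / 3888.00 = 47.06 in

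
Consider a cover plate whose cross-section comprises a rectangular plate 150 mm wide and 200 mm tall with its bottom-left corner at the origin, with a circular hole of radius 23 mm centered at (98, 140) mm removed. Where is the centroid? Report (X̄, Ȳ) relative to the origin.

plate: A = 150 × 200 = 30000.00, centroid at (75.00, 100.00).
hole: A = −π·23² = -1661.90, centroid at (98.00, 140.00).
ΣA = 28338.10 mm², ΣAX̄ = 2087133.55 mm³, ΣAȲ = 2767333.65 mm³.
X̄ = 2087133.55/28338.10 = 73.65 mm; Ȳ = 2767333.65/28338.10 = 97.65 mm.

X̄ = 73.65 mm, Ȳ = 97.65 mm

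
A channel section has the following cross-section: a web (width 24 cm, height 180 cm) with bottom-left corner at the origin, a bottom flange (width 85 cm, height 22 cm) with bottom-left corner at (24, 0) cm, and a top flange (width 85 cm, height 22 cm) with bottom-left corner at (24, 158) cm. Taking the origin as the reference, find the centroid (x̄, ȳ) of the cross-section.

x̄ = 37.29 cm, ȳ = 90.00 cm

web: A = 24 × 180 = 4320.00, centroid at (12.00, 90.00).
bottom flange: A = 85 × 22 = 1870.00, centroid at (66.50, 11.00).
top flange: A = 85 × 22 = 1870.00, centroid at (66.50, 169.00).
ΣA = 8060.00 cm²
ΣAx̄ = (4320.00)(12.00) + (1870.00)(66.50) + (1870.00)(66.50) = 300550.00 cm³
ΣAȳ = (4320.00)(90.00) + (1870.00)(11.00) + (1870.00)(169.00) = 725400.00 cm³
x̄ = 300550.00 / 8060.00 = 37.29 cm
ȳ = 725400.00 / 8060.00 = 90.00 cm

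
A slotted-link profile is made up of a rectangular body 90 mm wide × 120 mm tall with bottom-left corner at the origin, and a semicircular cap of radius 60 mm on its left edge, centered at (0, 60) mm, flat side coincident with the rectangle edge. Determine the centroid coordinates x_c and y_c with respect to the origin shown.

x_c = 20.78 mm, y_c = 60.00 mm

rectangular body: A = 90 × 120 = 10800.00, centroid at (45.00, 60.00).
semicircular end: A = ½π·60² = 5654.87, centroid at (-25.46, 60.00).
ΣA = 16454.87 mm², ΣAx_c = 342000.00 mm³, ΣAy_c = 987292.01 mm³.
x_c = 342000.00/16454.87 = 20.78 mm; y_c = 987292.01/16454.87 = 60.00 mm.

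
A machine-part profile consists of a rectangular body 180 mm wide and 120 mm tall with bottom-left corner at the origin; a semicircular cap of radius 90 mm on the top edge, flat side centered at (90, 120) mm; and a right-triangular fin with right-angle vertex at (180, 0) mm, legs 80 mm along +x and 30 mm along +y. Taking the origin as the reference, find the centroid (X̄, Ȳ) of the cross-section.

rectangular body: A = 180 × 120 = 21600.00, centroid at (90.00, 60.00).
semicircular top: A = ½π·90² = 12723.45, centroid at (90.00, 158.20).
triangular fin: A = ½·80·30 = 1200.00, centroid at (206.67, 10.00).
ΣA = 35523.45 mm²
ΣAX̄ = (21600.00)(90.00) + (12723.45)(90.00) + (1200.00)(206.67) = 3337110.52 mm³
ΣAȲ = (21600.00)(60.00) + (12723.45)(158.20) + (1200.00)(10.00) = 3320814.03 mm³
X̄ = 3337110.52 / 35523.45 = 93.94 mm
Ȳ = 3320814.03 / 35523.45 = 93.48 mm

X̄ = 93.94 mm, Ȳ = 93.48 mm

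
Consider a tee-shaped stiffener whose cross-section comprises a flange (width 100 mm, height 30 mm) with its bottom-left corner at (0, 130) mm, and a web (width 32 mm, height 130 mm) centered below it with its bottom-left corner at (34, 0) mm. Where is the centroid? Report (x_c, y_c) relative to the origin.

web: A = 32 × 130 = 4160.00, centroid at (50.00, 65.00).
flange: A = 100 × 30 = 3000.00, centroid at (50.00, 145.00).
ΣA = 7160.00 mm², ΣAx_c = 358000.00 mm³, ΣAy_c = 705400.00 mm³.
x_c = 358000.00/7160.00 = 50.00 mm; y_c = 705400.00/7160.00 = 98.52 mm.

x_c = 50.00 mm, y_c = 98.52 mm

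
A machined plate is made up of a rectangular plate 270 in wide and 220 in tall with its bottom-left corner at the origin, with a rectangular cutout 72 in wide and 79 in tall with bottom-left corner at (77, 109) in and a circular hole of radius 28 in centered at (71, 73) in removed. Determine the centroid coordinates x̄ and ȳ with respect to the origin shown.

x̄ = 140.52 in, ȳ = 107.51 in

plate: A = 270 × 220 = 59400.00, centroid at (135.00, 110.00).
hole 1: A = −(72 × 79) = -5688.00, centroid at (113.00, 148.50).
hole 2: A = −π·28² = -2463.01, centroid at (71.00, 73.00).
ΣA = 51248.99 in²
ΣAx̄ = (59400.00)(135.00) + (-5688.00)(113.00) + (-2463.01)(71.00) = 7201382.39 in³
ΣAȳ = (59400.00)(110.00) + (-5688.00)(148.50) + (-2463.01)(73.00) = 5509532.37 in³
x̄ = 7201382.39 / 51248.99 = 140.52 in
ȳ = 5509532.37 / 51248.99 = 107.51 in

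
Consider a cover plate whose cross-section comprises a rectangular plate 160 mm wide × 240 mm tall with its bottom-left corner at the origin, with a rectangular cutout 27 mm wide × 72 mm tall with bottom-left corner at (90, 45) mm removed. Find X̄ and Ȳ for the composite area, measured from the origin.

X̄ = 78.75 mm, Ȳ = 122.08 mm

plate: A = 160 × 240 = 38400.00, centroid at (80.00, 120.00).
hole: A = −(27 × 72) = -1944.00, centroid at (103.50, 81.00).
ΣA = 36456.00 mm², ΣAX̄ = 2870796.00 mm³, ΣAȲ = 4450536.00 mm³.
X̄ = 2870796.00/36456.00 = 78.75 mm; Ȳ = 4450536.00/36456.00 = 122.08 mm.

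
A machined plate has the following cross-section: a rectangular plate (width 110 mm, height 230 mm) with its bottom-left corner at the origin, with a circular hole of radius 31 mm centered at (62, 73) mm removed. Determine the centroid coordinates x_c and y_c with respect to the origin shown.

x_c = 54.05 mm, y_c = 120.69 mm

plate: A = 110 × 230 = 25300.00, centroid at (55.00, 115.00).
hole: A = −π·31² = -3019.07, centroid at (62.00, 73.00).
ΣA = 22280.93 mm²
ΣAx_c = (25300.00)(55.00) + (-3019.07)(62.00) = 1204317.63 mm³
ΣAy_c = (25300.00)(115.00) + (-3019.07)(73.00) = 2689107.85 mm³
x_c = 1204317.63 / 22280.93 = 54.05 mm
y_c = 2689107.85 / 22280.93 = 120.69 mm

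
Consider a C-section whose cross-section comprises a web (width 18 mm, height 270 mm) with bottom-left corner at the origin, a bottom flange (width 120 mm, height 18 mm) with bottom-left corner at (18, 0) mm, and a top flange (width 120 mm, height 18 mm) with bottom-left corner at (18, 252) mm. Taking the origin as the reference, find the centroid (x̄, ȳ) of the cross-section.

Part | A | x̄ᵢ | ȳᵢ | A·x̄ᵢ | A·ȳᵢ
web | 4860.00 | 9.00 | 135.00 | 43740.00 | 656100.00
bottom flange | 2160.00 | 78.00 | 9.00 | 168480.00 | 19440.00
top flange | 2160.00 | 78.00 | 261.00 | 168480.00 | 563760.00
Σ | 9180.00 |  |  | 380700.00 | 1239300.00
x̄ = 380700.00 / 9180.00 = 41.47 mm
ȳ = 1239300.00 / 9180.00 = 135.00 mm

x̄ = 41.47 mm, ȳ = 135.00 mm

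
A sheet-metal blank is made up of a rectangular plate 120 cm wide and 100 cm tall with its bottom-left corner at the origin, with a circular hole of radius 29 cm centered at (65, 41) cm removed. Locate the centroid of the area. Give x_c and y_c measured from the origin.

x_c = 58.59 cm, y_c = 52.54 cm

plate: A = 120 × 100 = 12000.00, centroid at (60.00, 50.00).
hole: A = −π·29² = -2642.08, centroid at (65.00, 41.00).
ΣA = 9357.92 cm²
ΣAx_c = (12000.00)(60.00) + (-2642.08)(65.00) = 548264.84 cm³
ΣAy_c = (12000.00)(50.00) + (-2642.08)(41.00) = 491674.74 cm³
x_c = 548264.84 / 9357.92 = 58.59 cm
y_c = 491674.74 / 9357.92 = 52.54 cm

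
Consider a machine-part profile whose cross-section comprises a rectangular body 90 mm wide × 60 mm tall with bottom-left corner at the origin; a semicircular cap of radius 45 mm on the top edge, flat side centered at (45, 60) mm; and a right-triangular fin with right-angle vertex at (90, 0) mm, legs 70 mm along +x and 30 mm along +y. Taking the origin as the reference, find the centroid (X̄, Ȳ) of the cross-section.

X̄ = 52.45 mm, Ȳ = 44.04 mm

rectangular body: A = 90 × 60 = 5400.00, centroid at (45.00, 30.00).
semicircular top: A = ½π·45² = 3180.86, centroid at (45.00, 79.10).
triangular fin: A = ½·70·30 = 1050.00, centroid at (113.33, 10.00).
ΣA = 9630.86 mm²
ΣAX̄ = (5400.00)(45.00) + (3180.86)(45.00) + (1050.00)(113.33) = 505138.82 mm³
ΣAȲ = (5400.00)(30.00) + (3180.86)(79.10) + (1050.00)(10.00) = 424101.75 mm³
X̄ = 505138.82 / 9630.86 = 52.45 mm
Ȳ = 424101.75 / 9630.86 = 44.04 mm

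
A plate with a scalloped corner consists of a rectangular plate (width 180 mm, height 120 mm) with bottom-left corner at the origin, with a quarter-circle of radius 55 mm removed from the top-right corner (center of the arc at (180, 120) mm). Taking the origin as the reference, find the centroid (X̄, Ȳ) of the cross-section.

plate: A = 180 × 120 = 21600.00, centroid at (90.00, 60.00).
removed quarter-circle: A = −¼π·55² = -2375.83, centroid at (156.66, 96.66).
ΣA = 19224.17 mm², ΣAX̄ = 1571809.03 mm³, ΣAȲ = 1066358.80 mm³.
X̄ = 1571809.03/19224.17 = 81.76 mm; Ȳ = 1066358.80/19224.17 = 55.47 mm.

X̄ = 81.76 mm, Ȳ = 55.47 mm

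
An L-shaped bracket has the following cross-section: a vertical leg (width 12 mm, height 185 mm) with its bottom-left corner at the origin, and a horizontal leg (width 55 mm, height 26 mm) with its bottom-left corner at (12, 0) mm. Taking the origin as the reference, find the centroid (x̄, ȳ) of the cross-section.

vertical leg: A = 12 × 185 = 2220.00, centroid at (6.00, 92.50).
horizontal leg: A = 55 × 26 = 1430.00, centroid at (39.50, 13.00).
ΣA = 3650.00 mm², ΣAx̄ = 69805.00 mm³, ΣAȳ = 223940.00 mm³.
x̄ = 69805.00/3650.00 = 19.12 mm; ȳ = 223940.00/3650.00 = 61.35 mm.

x̄ = 19.12 mm, ȳ = 61.35 mm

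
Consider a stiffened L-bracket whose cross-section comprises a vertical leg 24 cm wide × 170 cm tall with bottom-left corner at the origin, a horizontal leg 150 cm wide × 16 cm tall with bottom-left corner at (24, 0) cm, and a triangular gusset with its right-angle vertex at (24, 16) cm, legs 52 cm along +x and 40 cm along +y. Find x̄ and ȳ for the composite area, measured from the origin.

Part | A | x̄ᵢ | ȳᵢ | A·x̄ᵢ | A·ȳᵢ
vertical leg | 4080.00 | 12.00 | 85.00 | 48960.00 | 346800.00
horizontal leg | 2400.00 | 99.00 | 8.00 | 237600.00 | 19200.00
gusset | 1040.00 | 41.33 | 29.33 | 42986.67 | 30506.67
Σ | 7520.00 |  |  | 329546.67 | 396506.67
x̄ = 329546.67 / 7520.00 = 43.82 cm
ȳ = 396506.67 / 7520.00 = 52.73 cm

x̄ = 43.82 cm, ȳ = 52.73 cm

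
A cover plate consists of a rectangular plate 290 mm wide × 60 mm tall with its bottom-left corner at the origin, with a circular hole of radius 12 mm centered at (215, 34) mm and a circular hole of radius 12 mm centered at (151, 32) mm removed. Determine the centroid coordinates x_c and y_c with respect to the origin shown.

x_c = 142.92 mm, y_c = 29.84 mm

plate: A = 290 × 60 = 17400.00, centroid at (145.00, 30.00).
hole 1: A = −π·12² = -452.39, centroid at (215.00, 34.00).
hole 2: A = −π·12² = -452.39, centroid at (151.00, 32.00).
ΣA = 16495.22 mm²
ΣAx_c = (17400.00)(145.00) + (-452.39)(215.00) + (-452.39)(151.00) = 2357425.50 mm³
ΣAy_c = (17400.00)(30.00) + (-452.39)(34.00) + (-452.39)(32.00) = 492142.30 mm³
x_c = 2357425.50 / 16495.22 = 142.92 mm
y_c = 492142.30 / 16495.22 = 29.84 mm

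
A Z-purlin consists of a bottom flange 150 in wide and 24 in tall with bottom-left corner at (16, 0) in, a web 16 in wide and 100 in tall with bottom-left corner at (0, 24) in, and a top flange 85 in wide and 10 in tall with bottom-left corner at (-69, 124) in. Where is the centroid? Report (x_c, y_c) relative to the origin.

x_c = 52.54 in, y_c = 44.83 in

bottom flange: A = 150 × 24 = 3600.00, centroid at (91.00, 12.00).
web: A = 16 × 100 = 1600.00, centroid at (8.00, 74.00).
top flange: A = 85 × 10 = 850.00, centroid at (-26.50, 129.00).
ΣA = 6050.00 in²
ΣAx_c = (3600.00)(91.00) + (1600.00)(8.00) + (850.00)(-26.50) = 317875.00 in³
ΣAy_c = (3600.00)(12.00) + (1600.00)(74.00) + (850.00)(129.00) = 271250.00 in³
x_c = 317875.00 / 6050.00 = 52.54 in
y_c = 271250.00 / 6050.00 = 44.83 in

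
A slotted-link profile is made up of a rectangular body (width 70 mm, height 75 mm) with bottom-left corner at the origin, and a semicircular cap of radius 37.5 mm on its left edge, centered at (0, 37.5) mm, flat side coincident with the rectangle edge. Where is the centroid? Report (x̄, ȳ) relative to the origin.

x̄ = 19.92 mm, ȳ = 37.50 mm

Part | A | x̄ᵢ | ȳᵢ | A·x̄ᵢ | A·ȳᵢ
rectangular body | 5250.00 | 35.00 | 37.50 | 183750.00 | 196875.00
semicircular end | 2208.93 | -15.92 | 37.50 | -35156.25 | 82834.96
Σ | 7458.93 |  |  | 148593.75 | 279709.96
x̄ = 148593.75 / 7458.93 = 19.92 mm
ȳ = 279709.96 / 7458.93 = 37.50 mm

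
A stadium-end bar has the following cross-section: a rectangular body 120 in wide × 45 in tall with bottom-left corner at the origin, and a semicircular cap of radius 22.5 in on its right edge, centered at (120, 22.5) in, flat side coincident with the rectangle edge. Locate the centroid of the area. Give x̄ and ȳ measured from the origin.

x̄ = 68.93 in, ȳ = 22.50 in

Part | A | x̄ᵢ | ȳᵢ | A·x̄ᵢ | A·ȳᵢ
rectangular body | 5400.00 | 60.00 | 22.50 | 324000.00 | 121500.00
semicircular end | 795.22 | 129.55 | 22.50 | 103019.63 | 17892.35
Σ | 6195.22 |  |  | 427019.63 | 139392.35
x̄ = 427019.63 / 6195.22 = 68.93 in
ȳ = 139392.35 / 6195.22 = 22.50 in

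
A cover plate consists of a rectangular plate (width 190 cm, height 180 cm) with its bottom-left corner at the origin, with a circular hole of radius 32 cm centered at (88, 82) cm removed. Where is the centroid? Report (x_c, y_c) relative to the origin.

plate: A = 190 × 180 = 34200.00, centroid at (95.00, 90.00).
hole: A = −π·32² = -3216.99, centroid at (88.00, 82.00).
ΣA = 30983.01 cm²
ΣAx_c = (34200.00)(95.00) + (-3216.99)(88.00) = 2965904.80 cm³
ΣAy_c = (34200.00)(90.00) + (-3216.99)(82.00) = 2814206.75 cm³
x_c = 2965904.80 / 30983.01 = 95.73 cm
y_c = 2814206.75 / 30983.01 = 90.83 cm

x_c = 95.73 cm, y_c = 90.83 cm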